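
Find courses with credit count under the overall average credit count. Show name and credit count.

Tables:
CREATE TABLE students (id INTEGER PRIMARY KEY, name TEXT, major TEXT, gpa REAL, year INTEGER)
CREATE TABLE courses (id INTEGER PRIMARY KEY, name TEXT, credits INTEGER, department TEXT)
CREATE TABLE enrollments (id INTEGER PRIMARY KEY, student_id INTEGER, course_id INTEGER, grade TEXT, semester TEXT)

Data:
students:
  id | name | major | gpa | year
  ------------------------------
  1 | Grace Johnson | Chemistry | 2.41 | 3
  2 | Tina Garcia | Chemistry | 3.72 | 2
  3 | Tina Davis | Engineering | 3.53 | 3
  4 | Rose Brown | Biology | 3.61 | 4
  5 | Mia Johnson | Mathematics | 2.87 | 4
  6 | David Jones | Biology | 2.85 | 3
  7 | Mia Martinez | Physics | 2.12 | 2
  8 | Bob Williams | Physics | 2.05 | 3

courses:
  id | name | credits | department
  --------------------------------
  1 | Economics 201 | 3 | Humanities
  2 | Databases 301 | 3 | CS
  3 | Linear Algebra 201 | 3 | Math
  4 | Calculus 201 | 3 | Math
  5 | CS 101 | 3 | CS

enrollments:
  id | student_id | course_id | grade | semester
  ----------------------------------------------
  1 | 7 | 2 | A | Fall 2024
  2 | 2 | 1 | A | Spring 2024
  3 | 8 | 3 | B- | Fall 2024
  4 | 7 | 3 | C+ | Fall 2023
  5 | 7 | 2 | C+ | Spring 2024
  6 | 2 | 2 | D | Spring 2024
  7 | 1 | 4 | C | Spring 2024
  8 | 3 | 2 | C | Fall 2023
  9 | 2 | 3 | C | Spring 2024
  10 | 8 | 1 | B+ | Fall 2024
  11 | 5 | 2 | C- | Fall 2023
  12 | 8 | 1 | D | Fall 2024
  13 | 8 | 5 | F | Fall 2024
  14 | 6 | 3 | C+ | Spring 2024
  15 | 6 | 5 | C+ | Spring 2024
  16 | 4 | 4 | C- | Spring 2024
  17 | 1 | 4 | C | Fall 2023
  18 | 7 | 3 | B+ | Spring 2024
SELECT name, credits FROM courses WHERE credits < (SELECT AVG(credits) FROM courses)

Execution result:
(no rows)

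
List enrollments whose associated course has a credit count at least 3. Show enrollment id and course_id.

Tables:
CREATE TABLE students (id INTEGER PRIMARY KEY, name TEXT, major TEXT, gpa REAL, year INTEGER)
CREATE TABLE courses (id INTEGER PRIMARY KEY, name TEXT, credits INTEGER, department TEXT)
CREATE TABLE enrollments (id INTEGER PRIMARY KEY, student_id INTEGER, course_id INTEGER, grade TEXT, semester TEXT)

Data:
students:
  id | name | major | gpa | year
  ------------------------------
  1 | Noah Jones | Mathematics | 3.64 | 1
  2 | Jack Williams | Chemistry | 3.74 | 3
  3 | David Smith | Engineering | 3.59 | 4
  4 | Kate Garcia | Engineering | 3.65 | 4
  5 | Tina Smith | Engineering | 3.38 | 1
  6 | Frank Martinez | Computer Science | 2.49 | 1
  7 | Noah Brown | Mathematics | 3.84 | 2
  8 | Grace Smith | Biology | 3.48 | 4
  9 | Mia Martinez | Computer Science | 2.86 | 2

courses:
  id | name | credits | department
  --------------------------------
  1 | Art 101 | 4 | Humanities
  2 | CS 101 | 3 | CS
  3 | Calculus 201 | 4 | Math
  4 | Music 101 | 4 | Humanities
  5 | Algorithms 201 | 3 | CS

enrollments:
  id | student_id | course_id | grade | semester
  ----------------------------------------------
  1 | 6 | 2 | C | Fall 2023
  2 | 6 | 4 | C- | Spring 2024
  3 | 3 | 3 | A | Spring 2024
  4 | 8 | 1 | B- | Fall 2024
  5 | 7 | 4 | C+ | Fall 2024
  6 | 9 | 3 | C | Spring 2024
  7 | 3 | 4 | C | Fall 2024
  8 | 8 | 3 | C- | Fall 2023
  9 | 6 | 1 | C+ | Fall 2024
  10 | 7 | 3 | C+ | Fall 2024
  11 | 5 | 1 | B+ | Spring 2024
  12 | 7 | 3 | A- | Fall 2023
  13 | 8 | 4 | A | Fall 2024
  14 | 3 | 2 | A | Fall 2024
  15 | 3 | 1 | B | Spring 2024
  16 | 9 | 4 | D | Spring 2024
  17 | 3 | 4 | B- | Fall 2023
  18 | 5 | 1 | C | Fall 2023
SELECT id, course_id FROM enrollments WHERE course_id IN (SELECT id FROM courses WHERE credits >= 3)

Execution result:
id | course_id
1 | 2
2 | 4
3 | 3
4 | 1
5 | 4
6 | 3
7 | 4
8 | 3
9 | 1
10 | 3
11 | 1
12 | 3
13 | 4
14 | 2
15 | 1
16 | 4
17 | 4
18 | 1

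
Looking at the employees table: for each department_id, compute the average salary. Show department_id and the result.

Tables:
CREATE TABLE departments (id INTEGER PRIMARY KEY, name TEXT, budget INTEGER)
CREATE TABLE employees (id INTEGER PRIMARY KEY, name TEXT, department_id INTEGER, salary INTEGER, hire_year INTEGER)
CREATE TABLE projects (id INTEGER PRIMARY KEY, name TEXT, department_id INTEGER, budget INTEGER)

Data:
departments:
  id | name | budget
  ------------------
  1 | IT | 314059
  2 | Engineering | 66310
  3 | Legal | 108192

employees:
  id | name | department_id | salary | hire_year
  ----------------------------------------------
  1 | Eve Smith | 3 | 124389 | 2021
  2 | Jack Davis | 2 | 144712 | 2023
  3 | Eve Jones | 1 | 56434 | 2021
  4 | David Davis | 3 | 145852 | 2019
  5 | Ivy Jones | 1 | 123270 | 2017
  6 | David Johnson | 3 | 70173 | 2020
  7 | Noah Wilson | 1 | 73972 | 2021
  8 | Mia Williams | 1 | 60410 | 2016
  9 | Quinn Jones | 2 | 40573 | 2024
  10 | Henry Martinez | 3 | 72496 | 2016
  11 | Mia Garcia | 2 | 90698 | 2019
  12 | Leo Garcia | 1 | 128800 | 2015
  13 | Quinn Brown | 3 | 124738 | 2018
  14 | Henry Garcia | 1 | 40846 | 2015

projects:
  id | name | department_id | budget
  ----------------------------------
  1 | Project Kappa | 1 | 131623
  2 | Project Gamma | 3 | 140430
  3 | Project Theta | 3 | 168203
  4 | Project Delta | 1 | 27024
SELECT department_id, AVG(salary) AS avg_salary FROM employees GROUP BY department_id

Execution result:
department_id | avg_salary
1 | 80622.00
2 | 91994.33
3 | 107529.60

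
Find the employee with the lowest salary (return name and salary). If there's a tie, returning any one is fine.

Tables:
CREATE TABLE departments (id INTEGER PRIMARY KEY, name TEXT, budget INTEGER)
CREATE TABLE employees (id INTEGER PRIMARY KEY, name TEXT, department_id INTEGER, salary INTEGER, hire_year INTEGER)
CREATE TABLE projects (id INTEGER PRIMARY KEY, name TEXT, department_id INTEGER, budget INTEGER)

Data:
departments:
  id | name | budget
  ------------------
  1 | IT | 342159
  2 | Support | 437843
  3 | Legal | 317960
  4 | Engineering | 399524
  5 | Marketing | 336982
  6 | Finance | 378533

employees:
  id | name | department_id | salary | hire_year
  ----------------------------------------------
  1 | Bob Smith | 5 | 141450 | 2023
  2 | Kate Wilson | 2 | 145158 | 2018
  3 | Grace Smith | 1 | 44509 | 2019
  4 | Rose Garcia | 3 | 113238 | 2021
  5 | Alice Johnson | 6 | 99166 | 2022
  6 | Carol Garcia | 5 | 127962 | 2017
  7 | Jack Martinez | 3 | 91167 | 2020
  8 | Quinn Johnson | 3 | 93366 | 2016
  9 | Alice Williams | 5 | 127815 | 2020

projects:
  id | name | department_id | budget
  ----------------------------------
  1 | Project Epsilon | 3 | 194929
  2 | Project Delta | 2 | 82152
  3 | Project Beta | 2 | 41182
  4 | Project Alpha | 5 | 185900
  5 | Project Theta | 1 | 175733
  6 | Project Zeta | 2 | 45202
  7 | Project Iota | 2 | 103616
SELECT name, salary FROM employees ORDER BY salary ASC LIMIT 1

Execution result:
name | salary
Grace Smith | 44509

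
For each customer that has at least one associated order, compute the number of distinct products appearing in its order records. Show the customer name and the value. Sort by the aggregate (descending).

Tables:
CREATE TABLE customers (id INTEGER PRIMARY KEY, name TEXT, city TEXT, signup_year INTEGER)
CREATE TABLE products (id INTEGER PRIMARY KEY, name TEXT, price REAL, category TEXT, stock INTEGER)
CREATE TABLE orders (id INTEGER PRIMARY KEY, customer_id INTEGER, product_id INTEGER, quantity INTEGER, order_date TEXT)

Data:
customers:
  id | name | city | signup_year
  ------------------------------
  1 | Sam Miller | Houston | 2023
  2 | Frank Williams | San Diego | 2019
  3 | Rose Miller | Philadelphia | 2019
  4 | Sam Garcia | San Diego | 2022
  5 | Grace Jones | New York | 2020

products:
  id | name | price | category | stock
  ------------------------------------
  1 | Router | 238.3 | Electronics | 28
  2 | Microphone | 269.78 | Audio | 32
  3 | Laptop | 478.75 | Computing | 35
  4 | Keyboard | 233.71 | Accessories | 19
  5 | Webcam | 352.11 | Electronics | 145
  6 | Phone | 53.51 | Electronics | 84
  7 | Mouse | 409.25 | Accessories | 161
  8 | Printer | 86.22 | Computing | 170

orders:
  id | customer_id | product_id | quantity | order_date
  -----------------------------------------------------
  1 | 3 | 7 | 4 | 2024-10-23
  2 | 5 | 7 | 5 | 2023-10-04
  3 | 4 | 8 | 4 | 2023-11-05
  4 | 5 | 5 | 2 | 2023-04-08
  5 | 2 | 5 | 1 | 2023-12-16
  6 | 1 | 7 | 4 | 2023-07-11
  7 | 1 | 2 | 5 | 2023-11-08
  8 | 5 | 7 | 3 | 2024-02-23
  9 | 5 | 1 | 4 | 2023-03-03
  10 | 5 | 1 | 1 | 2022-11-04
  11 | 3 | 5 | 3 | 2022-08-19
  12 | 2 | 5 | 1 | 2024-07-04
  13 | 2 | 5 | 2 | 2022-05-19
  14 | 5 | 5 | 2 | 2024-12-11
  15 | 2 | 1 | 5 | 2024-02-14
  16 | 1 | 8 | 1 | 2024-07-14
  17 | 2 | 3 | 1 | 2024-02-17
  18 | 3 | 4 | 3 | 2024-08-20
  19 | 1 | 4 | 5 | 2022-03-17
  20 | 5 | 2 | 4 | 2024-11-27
SELECT p.name, COUNT(DISTINCT c.product_id) AS distinct_product_count FROM orders c JOIN customers p ON c.customer_id = p.id GROUP BY p.id, p.name ORDER BY distinct_product_count DESC

Execution result:
name | distinct_product_count
Sam Miller | 4
Grace Jones | 4
Frank Williams | 3
Rose Miller | 3
Sam Garcia | 1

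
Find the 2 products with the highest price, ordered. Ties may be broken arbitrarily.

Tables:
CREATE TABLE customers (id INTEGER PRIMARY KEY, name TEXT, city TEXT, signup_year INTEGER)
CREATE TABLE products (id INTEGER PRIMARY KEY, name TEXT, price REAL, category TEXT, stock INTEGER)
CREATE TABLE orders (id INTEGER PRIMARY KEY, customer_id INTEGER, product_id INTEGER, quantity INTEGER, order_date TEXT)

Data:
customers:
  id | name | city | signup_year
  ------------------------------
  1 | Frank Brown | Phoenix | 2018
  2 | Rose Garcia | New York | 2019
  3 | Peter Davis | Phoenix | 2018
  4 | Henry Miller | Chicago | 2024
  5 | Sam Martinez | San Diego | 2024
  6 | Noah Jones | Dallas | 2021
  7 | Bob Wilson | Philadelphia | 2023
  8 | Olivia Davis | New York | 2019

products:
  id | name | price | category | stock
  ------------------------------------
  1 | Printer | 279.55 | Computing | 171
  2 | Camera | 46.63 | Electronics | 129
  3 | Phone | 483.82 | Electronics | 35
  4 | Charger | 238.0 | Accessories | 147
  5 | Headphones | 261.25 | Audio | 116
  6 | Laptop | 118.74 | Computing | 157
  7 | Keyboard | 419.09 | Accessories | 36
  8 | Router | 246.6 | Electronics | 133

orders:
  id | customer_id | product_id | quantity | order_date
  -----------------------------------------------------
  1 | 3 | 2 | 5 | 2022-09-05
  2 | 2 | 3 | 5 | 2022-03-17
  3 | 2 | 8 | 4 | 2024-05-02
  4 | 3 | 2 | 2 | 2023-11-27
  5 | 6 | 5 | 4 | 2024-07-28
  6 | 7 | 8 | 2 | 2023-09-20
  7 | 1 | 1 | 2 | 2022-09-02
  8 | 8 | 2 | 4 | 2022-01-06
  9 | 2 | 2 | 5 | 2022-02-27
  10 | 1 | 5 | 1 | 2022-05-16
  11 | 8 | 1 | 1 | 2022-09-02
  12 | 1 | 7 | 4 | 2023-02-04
SELECT name, price FROM products ORDER BY price DESC LIMIT 2

Execution result:
name | price
Phone | 483.82
Keyboard | 419.09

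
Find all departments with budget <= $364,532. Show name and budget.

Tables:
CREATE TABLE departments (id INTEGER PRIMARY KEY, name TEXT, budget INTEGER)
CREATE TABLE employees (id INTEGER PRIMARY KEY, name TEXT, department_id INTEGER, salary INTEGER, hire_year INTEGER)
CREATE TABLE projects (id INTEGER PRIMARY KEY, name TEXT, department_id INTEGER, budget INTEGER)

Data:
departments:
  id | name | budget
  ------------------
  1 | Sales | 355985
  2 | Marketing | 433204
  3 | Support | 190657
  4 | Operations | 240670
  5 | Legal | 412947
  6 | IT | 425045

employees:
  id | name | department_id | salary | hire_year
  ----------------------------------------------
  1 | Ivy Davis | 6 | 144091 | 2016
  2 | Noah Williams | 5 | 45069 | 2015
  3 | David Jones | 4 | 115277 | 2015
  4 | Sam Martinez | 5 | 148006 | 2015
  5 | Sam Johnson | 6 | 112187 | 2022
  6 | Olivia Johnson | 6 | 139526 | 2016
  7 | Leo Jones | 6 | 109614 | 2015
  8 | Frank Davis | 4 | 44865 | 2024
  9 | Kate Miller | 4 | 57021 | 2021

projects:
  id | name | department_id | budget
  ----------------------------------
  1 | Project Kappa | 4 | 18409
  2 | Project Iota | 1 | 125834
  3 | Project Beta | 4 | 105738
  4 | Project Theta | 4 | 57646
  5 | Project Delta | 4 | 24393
SELECT name, budget FROM departments WHERE budget <= 364532

Execution result:
name | budget
Sales | 355985
Support | 190657
Operations | 240670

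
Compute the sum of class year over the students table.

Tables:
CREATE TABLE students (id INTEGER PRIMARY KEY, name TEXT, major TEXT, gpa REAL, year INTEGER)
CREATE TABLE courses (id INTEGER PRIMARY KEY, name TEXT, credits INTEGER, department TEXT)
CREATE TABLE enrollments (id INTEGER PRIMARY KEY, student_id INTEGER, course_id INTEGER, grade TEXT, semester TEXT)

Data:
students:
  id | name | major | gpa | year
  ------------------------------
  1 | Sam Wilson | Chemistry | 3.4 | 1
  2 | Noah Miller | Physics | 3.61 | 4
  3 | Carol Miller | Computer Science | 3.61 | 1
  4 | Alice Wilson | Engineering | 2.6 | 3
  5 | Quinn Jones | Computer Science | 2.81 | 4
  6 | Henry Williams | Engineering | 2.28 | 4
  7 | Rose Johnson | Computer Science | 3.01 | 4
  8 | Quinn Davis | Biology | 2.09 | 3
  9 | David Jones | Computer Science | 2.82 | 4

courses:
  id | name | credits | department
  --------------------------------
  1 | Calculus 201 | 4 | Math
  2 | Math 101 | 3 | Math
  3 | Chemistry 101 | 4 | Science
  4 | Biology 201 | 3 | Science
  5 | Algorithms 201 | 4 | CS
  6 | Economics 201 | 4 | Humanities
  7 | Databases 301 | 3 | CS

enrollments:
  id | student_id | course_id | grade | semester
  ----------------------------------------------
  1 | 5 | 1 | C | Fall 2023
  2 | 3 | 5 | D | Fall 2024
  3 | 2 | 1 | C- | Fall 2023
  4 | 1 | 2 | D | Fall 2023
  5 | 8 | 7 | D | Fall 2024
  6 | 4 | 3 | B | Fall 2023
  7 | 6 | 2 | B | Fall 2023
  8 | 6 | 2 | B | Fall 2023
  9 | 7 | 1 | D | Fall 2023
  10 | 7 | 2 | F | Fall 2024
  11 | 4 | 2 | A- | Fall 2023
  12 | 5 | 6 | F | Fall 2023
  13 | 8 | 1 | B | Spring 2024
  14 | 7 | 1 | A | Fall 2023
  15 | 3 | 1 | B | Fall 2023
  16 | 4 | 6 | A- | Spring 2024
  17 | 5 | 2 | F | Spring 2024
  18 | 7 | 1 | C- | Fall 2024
SELECT SUM(year) FROM students

Execution result:
28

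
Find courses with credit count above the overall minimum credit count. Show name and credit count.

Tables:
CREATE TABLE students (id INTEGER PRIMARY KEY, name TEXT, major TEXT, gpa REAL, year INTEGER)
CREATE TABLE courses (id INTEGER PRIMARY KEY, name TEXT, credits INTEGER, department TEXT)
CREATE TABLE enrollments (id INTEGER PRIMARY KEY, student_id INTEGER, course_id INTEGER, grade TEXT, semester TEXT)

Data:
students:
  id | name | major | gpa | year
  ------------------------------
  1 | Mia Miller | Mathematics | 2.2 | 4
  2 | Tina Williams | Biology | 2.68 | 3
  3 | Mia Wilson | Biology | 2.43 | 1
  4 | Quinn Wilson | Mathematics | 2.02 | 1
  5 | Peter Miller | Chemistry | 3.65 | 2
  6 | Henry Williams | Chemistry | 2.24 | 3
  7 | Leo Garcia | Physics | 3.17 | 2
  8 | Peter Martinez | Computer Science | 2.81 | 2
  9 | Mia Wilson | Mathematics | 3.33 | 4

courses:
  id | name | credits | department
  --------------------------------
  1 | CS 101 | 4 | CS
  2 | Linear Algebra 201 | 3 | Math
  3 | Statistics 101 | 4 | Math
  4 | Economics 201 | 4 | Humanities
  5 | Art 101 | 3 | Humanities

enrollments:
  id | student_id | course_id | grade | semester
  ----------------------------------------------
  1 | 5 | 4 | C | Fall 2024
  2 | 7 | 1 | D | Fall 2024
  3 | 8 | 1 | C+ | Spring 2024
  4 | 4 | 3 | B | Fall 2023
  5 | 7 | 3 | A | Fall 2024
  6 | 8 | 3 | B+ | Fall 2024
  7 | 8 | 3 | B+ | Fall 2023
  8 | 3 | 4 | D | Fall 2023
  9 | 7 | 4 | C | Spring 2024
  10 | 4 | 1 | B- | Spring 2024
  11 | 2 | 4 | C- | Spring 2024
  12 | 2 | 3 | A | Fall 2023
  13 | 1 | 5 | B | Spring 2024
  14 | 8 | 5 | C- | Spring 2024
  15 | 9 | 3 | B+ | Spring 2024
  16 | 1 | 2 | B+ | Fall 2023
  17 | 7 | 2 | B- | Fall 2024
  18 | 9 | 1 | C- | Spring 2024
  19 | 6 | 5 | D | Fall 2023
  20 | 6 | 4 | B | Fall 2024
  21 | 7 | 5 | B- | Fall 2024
SELECT name, credits FROM courses WHERE credits > (SELECT MIN(credits) FROM courses)

Execution result:
name | credits
CS 101 | 4
Statistics 101 | 4
Economics 201 | 4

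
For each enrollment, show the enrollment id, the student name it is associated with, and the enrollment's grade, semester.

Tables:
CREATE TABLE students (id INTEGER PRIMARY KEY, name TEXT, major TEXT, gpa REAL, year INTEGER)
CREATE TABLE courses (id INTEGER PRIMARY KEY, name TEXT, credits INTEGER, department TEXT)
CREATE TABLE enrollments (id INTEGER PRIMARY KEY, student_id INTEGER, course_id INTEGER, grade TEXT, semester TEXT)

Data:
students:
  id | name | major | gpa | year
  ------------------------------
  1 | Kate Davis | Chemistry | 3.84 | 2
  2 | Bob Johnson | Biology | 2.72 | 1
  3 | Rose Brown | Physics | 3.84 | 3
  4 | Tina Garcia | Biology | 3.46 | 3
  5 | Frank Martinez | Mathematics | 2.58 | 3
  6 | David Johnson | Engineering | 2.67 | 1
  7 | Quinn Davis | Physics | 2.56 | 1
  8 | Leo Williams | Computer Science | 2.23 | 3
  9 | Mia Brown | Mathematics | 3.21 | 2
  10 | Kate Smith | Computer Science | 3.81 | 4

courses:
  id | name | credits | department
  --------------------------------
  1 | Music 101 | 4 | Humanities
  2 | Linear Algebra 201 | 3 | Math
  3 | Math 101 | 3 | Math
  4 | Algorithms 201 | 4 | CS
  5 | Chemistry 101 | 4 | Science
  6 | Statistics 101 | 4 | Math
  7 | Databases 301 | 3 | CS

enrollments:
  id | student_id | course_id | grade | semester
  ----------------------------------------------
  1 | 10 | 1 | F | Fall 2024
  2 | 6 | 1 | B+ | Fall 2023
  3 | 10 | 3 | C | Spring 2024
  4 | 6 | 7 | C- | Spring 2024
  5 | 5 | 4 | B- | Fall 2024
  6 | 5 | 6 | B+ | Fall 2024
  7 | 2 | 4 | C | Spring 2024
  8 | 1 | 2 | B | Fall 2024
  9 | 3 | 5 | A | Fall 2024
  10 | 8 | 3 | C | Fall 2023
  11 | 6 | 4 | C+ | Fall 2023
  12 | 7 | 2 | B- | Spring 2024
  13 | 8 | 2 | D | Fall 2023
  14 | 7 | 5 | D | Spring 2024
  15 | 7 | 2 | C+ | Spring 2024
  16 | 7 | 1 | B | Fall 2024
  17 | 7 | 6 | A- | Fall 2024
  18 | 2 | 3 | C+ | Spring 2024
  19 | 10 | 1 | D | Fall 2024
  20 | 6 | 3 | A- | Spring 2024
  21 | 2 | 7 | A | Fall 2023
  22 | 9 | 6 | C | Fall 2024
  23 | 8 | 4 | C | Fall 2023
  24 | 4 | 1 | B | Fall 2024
SELECT c.id, p.name AS student, c.grade, c.semester FROM enrollments c JOIN students p ON c.student_id = p.id

Execution result:
id | student | grade | semester
1 | Kate Smith | F | Fall 2024
2 | David Johnson | B+ | Fall 2023
3 | Kate Smith | C | Spring 2024
4 | David Johnson | C- | Spring 2024
5 | Frank Martinez | B- | Fall 2024
6 | Frank Martinez | B+ | Fall 2024
7 | Bob Johnson | C | Spring 2024
8 | Kate Davis | B | Fall 2024
9 | Rose Brown | A | Fall 2024
10 | Leo Williams | C | Fall 2023
11 | David Johnson | C+ | Fall 2023
12 | Quinn Davis | B- | Spring 2024
13 | Leo Williams | D | Fall 2023
14 | Quinn Davis | D | Spring 2024
15 | Quinn Davis | C+ | Spring 2024
16 | Quinn Davis | B | Fall 2024
17 | Quinn Davis | A- | Fall 2024
18 | Bob Johnson | C+ | Spring 2024
19 | Kate Smith | D | Fall 2024
20 | David Johnson | A- | Spring 2024
21 | Bob Johnson | A | Fall 2023
22 | Mia Brown | C | Fall 2024
23 | Leo Williams | C | Fall 2023
24 | Tina Garcia | B | Fall 2024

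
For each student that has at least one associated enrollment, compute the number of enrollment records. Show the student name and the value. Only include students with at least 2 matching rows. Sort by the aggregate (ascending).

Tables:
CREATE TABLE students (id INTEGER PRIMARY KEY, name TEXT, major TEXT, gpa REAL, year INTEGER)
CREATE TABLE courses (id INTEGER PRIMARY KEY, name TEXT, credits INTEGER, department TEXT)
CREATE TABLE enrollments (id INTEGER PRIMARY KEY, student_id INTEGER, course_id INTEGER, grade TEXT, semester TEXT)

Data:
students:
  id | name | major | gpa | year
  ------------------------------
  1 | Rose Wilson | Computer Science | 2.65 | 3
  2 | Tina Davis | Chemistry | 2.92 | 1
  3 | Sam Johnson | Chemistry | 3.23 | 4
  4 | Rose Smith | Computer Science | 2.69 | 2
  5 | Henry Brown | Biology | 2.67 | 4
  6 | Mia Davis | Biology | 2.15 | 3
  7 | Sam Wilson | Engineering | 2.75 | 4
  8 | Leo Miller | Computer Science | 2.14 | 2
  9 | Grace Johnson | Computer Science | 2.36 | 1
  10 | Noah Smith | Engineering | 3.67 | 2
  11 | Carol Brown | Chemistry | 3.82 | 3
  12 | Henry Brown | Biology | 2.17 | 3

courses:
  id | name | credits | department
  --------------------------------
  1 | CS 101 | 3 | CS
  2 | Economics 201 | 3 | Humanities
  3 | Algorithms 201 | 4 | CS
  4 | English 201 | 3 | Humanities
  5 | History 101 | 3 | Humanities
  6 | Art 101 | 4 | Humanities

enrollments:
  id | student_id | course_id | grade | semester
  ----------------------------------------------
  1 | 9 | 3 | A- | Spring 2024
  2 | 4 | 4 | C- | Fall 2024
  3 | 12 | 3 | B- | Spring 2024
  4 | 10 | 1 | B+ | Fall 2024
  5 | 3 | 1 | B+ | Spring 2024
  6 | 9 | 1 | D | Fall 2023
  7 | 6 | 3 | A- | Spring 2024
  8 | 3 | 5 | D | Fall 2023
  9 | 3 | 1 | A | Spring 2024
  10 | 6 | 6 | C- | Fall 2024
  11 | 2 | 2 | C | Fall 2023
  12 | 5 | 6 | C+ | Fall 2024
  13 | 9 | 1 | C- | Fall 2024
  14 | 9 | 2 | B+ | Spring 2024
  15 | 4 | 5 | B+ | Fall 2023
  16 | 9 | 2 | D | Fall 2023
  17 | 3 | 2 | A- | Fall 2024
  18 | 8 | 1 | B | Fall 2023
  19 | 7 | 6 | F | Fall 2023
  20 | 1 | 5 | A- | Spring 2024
SELECT p.name, COUNT(*) AS n FROM enrollments c JOIN students p ON c.student_id = p.id GROUP BY p.id, p.name HAVING COUNT(*) >= 2 ORDER BY n ASC

Execution result:
name | n
Rose Smith | 2
Mia Davis | 2
Sam Johnson | 4
Grace Johnson | 5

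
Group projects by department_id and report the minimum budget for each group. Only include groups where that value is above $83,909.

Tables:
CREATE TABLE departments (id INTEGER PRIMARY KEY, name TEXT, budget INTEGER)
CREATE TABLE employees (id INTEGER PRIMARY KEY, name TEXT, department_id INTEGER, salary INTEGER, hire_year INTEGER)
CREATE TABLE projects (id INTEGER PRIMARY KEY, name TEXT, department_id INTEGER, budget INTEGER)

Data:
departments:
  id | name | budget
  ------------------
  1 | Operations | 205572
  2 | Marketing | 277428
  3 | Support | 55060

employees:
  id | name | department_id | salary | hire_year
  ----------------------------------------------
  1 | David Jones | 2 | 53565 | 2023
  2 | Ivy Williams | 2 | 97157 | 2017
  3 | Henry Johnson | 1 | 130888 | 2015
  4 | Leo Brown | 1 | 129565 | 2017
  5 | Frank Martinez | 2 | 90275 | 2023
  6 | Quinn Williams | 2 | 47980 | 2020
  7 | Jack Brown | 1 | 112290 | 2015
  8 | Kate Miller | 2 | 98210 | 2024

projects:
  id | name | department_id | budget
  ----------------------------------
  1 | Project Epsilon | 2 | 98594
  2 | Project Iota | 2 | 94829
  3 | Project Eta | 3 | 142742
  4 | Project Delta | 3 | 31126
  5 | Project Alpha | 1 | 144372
SELECT department_id, MIN(budget) AS min_budget FROM projects GROUP BY department_id HAVING MIN(budget) > 83909

Execution result:
department_id | min_budget
1 | 144372
2 | 94829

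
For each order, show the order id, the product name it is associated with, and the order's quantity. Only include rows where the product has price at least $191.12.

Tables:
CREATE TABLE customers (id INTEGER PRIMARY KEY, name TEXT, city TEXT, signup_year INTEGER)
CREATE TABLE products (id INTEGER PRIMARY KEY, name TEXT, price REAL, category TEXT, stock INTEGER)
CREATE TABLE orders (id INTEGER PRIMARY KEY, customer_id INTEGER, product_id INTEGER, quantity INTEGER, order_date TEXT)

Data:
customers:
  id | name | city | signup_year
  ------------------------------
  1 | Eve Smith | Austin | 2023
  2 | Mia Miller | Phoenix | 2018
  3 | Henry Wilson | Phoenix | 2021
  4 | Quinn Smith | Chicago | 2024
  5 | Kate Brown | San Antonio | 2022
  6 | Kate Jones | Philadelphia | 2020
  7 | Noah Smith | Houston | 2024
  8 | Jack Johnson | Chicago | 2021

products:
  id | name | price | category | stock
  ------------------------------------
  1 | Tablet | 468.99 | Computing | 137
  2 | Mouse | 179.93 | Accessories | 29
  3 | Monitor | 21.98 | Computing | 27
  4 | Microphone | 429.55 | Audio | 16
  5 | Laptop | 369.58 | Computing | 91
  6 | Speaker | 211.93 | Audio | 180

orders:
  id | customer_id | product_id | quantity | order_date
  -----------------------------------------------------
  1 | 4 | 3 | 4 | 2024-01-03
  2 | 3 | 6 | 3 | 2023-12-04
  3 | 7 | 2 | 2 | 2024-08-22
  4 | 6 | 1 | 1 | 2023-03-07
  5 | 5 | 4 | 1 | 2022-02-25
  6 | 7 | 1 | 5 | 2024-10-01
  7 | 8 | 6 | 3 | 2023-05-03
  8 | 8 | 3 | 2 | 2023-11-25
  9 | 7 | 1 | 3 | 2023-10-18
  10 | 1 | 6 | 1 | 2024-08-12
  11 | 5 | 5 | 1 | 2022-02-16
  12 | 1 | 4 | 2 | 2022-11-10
SELECT c.id, p.name AS product, c.quantity FROM orders c JOIN products p ON c.product_id = p.id WHERE p.price >= 191.12

Execution result:
id | product | quantity
2 | Speaker | 3
4 | Tablet | 1
5 | Microphone | 1
6 | Tablet | 5
7 | Speaker | 3
9 | Tablet | 3
10 | Speaker | 1
11 | Laptop | 1
12 | Microphone | 2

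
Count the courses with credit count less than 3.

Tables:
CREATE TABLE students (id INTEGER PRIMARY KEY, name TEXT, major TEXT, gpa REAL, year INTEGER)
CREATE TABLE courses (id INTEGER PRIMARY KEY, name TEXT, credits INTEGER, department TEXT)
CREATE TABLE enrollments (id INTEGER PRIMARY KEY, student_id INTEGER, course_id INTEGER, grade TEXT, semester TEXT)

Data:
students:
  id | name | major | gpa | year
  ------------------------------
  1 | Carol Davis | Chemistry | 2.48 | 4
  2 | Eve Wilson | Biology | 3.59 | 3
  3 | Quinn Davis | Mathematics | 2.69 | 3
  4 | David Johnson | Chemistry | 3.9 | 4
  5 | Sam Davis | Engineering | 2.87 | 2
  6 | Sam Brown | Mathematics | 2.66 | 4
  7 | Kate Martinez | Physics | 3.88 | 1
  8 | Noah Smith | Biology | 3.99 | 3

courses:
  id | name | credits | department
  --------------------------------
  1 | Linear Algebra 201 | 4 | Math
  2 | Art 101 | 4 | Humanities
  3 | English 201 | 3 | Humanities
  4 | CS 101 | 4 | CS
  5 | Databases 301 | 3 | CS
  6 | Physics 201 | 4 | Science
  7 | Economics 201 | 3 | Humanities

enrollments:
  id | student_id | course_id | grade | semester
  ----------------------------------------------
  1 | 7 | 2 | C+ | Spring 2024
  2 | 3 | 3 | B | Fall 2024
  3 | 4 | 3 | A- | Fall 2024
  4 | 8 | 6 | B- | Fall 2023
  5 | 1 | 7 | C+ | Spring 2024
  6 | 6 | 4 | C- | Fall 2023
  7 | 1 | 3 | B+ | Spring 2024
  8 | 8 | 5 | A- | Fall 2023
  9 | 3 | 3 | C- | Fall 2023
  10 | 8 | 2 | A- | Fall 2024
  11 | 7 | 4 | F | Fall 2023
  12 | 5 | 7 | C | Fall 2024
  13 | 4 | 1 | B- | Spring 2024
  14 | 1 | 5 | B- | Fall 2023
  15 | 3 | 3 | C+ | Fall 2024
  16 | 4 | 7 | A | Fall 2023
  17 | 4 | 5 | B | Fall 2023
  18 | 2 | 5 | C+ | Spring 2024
SELECT COUNT(*) FROM courses WHERE credits < 3

Execution result:
0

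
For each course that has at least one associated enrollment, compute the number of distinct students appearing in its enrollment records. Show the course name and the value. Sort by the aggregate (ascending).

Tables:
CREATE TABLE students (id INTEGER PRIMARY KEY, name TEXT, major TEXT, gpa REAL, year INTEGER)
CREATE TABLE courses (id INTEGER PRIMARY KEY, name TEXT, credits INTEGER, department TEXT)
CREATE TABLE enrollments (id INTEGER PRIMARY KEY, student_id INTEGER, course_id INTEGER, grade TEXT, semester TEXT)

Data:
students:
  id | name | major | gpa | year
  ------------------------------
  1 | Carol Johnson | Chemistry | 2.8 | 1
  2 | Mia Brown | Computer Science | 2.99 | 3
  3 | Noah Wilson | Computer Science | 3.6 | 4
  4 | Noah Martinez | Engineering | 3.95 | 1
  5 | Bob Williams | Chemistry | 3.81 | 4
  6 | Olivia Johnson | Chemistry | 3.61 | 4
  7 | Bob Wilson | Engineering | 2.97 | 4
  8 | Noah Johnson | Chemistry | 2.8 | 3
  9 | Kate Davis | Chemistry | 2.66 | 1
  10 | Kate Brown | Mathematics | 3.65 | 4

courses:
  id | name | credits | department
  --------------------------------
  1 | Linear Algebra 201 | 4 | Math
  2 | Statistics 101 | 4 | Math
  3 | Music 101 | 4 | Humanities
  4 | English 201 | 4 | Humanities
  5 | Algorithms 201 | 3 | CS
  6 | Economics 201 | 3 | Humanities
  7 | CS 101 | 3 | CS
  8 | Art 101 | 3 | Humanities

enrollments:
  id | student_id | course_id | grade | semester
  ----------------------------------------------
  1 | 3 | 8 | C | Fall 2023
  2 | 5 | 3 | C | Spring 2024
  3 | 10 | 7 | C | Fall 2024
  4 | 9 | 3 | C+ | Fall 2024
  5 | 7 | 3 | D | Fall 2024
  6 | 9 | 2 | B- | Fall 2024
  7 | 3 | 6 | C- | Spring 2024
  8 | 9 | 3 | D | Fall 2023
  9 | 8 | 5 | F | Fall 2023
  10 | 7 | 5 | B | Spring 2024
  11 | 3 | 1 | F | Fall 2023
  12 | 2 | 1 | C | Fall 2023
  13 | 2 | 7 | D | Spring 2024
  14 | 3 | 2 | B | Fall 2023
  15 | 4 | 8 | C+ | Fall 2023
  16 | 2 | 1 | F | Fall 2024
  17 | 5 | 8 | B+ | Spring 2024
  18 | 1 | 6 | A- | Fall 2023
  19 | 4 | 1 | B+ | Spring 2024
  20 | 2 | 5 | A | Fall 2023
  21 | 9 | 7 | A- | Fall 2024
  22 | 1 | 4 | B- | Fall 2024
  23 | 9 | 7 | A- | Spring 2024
SELECT p.name, COUNT(DISTINCT c.student_id) AS distinct_student_count FROM enrollments c JOIN courses p ON c.course_id = p.id GROUP BY p.id, p.name ORDER BY distinct_student_count ASC

Execution result:
name | distinct_student_count
English 201 | 1
Statistics 101 | 2
Economics 201 | 2
Linear Algebra 201 | 3
Music 101 | 3
Algorithms 201 | 3
CS 101 | 3
Art 101 | 3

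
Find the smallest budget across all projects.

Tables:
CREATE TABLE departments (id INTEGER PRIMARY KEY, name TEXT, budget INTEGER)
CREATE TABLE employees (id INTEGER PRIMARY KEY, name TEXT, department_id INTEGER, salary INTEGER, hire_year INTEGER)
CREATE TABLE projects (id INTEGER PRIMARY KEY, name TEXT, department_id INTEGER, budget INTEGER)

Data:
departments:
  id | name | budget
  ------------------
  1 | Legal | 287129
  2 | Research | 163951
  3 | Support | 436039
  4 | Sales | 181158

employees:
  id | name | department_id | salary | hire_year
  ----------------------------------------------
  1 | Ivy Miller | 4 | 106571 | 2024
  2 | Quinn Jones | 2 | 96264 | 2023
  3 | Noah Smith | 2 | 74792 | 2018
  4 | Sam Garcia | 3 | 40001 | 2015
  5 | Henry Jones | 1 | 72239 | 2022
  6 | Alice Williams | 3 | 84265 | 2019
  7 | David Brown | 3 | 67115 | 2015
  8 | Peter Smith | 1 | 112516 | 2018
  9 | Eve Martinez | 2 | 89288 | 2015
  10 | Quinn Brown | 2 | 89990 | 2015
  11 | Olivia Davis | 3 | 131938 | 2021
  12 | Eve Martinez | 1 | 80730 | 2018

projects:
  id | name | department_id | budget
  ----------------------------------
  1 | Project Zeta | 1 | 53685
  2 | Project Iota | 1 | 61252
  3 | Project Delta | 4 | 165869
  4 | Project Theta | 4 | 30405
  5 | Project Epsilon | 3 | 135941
SELECT MIN(budget) FROM projects

Execution result:
30405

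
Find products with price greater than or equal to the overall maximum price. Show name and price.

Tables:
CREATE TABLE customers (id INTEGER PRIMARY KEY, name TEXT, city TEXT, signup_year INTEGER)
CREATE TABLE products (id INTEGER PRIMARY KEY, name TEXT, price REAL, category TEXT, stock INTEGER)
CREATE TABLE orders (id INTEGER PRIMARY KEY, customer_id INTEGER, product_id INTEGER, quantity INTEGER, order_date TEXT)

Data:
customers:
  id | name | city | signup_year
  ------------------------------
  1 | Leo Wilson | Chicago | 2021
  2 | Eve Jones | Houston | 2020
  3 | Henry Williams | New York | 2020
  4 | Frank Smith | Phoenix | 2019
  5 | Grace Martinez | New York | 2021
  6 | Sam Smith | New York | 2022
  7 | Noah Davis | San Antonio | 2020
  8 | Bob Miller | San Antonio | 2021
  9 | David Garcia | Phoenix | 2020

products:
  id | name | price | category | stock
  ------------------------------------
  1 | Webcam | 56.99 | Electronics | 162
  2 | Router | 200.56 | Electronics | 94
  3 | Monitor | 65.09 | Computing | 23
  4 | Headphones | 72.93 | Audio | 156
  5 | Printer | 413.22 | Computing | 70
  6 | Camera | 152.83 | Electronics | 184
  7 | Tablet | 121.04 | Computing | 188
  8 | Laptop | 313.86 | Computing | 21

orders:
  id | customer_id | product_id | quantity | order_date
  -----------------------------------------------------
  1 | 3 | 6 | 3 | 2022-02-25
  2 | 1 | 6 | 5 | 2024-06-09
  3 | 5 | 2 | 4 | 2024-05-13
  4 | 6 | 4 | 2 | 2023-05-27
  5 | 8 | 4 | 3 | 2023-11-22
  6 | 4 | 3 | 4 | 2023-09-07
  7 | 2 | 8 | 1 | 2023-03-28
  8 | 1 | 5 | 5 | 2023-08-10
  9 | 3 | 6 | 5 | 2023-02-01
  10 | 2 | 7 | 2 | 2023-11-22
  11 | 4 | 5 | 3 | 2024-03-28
SELECT name, price FROM products WHERE price >= (SELECT MAX(price) FROM products)

Execution result:
name | price
Printer | 413.22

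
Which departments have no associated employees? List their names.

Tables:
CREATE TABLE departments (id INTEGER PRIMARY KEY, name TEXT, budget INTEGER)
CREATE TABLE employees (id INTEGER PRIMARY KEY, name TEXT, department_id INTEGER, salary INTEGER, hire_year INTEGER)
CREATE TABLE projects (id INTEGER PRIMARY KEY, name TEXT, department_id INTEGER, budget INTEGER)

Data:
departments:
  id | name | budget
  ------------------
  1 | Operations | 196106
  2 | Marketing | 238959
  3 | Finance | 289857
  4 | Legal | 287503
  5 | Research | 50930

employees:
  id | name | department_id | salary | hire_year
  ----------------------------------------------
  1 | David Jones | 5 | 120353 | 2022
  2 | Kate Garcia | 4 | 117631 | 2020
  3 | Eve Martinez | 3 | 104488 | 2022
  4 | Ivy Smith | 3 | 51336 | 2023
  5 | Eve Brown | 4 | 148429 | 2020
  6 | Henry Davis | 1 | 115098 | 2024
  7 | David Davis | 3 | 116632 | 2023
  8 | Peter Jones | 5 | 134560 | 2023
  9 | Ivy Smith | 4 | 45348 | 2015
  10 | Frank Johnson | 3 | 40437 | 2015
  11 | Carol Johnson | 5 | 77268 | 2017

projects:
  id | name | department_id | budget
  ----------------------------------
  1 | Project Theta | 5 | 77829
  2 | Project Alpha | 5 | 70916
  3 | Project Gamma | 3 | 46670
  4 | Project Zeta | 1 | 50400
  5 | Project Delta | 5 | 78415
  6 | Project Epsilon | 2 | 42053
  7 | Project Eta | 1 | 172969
SELECT p.name FROM departments p LEFT JOIN employees c ON c.department_id = p.id WHERE c.id IS NULL

Execution result:
Marketing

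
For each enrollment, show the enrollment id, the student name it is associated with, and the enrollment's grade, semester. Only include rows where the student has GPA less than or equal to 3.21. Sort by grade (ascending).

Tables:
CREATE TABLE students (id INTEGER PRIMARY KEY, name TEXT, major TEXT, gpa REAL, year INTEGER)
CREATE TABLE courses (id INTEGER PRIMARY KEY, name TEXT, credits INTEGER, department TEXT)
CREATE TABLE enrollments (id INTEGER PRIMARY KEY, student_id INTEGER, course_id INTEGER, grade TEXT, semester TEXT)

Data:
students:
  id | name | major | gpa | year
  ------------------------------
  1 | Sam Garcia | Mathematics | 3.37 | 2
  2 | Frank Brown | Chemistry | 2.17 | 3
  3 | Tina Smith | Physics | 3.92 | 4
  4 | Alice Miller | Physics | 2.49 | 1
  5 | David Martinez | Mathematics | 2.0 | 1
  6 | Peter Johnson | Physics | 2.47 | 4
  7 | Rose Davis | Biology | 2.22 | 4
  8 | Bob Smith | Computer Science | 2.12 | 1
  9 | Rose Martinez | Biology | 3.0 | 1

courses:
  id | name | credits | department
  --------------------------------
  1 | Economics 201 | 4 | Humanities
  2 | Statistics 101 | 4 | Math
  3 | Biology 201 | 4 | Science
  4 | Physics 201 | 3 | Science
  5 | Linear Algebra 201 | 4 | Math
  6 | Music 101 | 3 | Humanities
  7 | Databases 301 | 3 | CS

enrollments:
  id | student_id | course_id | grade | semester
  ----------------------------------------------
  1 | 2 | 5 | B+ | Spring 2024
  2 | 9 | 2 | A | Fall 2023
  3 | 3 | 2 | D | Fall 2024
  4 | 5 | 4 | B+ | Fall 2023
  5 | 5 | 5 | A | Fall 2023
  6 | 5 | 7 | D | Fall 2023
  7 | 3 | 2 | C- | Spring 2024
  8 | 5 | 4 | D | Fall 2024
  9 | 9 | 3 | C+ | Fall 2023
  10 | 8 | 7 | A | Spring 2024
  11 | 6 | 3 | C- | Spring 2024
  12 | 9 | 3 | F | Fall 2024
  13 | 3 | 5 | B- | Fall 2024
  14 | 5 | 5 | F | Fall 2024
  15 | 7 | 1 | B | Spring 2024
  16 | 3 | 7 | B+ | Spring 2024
SELECT c.id, p.name AS student, c.grade, c.semester FROM enrollments c JOIN students p ON c.student_id = p.id WHERE p.gpa <= 3.21 ORDER BY c.grade ASC

Execution result:
id | student | grade | semester
2 | Rose Martinez | A | Fall 2023
5 | David Martinez | A | Fall 2023
10 | Bob Smith | A | Spring 2024
15 | Rose Davis | B | Spring 2024
1 | Frank Brown | B+ | Spring 2024
4 | David Martinez | B+ | Fall 2023
9 | Rose Martinez | C+ | Fall 2023
11 | Peter Johnson | C- | Spring 2024
6 | David Martinez | D | Fall 2023
8 | David Martinez | D | Fall 2024
12 | Rose Martinez | F | Fall 2024
14 | David Martinez | F | Fall 2024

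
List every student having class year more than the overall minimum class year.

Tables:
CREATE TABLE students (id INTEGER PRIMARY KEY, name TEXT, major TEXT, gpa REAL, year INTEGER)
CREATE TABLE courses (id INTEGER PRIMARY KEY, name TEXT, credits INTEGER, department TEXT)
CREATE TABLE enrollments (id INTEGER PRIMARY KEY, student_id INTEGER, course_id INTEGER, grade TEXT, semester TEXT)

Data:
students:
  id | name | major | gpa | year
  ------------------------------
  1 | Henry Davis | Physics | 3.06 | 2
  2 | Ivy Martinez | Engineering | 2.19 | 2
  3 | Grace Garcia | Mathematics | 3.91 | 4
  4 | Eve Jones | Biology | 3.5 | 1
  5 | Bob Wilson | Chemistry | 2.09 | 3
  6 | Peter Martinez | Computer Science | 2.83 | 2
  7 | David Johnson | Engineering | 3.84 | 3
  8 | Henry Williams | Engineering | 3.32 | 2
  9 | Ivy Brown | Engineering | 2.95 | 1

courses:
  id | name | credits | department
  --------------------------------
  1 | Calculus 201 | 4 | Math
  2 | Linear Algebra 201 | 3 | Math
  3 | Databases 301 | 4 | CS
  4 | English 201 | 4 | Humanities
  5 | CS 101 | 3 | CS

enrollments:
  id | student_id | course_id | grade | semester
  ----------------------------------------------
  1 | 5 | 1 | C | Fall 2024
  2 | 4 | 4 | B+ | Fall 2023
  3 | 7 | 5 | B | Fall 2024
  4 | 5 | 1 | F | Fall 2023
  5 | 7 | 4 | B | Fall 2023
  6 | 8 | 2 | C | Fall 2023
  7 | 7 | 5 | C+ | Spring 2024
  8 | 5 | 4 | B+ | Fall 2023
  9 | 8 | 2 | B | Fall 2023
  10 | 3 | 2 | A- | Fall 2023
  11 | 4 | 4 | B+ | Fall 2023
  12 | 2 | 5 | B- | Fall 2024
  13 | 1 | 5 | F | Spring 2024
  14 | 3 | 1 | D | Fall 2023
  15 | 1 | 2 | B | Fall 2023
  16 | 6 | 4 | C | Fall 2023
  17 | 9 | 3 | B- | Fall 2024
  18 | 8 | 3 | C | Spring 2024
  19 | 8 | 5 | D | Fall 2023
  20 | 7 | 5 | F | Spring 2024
SELECT name, year FROM students WHERE year > (SELECT MIN(year) FROM students)

Execution result:
name | year
Henry Davis | 2
Ivy Martinez | 2
Grace Garcia | 4
Bob Wilson | 3
Peter Martinez | 2
David Johnson | 3
Henry Williams | 2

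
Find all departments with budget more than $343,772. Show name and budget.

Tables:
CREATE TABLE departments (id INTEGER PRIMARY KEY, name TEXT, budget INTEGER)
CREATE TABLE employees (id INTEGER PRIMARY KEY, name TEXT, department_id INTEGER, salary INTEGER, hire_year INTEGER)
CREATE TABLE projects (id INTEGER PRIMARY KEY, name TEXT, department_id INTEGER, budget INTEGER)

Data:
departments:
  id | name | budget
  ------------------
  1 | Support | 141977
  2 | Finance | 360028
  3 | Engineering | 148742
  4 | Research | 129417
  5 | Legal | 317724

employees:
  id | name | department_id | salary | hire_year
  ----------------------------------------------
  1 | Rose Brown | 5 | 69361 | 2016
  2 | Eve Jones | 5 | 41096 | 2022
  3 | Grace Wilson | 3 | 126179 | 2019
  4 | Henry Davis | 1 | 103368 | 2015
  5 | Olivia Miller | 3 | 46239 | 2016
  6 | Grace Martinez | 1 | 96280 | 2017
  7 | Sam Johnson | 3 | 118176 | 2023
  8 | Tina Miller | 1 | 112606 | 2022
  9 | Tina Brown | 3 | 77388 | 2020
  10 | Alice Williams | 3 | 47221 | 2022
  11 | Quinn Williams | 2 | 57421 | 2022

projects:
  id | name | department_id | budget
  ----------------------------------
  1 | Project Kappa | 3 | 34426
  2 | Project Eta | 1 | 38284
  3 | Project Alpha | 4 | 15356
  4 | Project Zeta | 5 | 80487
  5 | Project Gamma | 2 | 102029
SELECT name, budget FROM departments WHERE budget > 343772

Execution result:
name | budget
Finance | 360028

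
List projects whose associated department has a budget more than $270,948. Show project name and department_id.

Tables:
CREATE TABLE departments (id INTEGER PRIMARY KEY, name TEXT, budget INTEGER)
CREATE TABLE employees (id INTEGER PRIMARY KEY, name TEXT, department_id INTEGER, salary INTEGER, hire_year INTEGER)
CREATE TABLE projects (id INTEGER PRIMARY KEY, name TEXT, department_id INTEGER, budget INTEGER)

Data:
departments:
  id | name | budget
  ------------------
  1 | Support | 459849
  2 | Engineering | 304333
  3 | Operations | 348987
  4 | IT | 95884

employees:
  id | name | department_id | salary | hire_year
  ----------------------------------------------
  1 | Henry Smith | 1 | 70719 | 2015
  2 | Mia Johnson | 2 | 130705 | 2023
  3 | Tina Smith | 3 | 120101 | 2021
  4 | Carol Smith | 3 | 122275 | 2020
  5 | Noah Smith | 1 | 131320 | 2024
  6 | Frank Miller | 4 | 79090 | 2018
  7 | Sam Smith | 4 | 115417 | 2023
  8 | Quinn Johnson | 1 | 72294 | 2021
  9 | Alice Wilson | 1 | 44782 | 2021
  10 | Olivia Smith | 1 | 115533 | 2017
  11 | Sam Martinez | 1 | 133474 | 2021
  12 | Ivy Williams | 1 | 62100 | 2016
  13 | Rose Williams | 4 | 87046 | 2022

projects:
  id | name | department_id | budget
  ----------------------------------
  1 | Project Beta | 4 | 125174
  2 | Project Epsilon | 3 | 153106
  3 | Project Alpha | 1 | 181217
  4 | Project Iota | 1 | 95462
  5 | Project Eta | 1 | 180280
SELECT name, department_id FROM projects WHERE department_id IN (SELECT id FROM departments WHERE budget > 270948)

Execution result:
name | department_id
Project Epsilon | 3
Project Alpha | 1
Project Iota | 1
Project Eta | 1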